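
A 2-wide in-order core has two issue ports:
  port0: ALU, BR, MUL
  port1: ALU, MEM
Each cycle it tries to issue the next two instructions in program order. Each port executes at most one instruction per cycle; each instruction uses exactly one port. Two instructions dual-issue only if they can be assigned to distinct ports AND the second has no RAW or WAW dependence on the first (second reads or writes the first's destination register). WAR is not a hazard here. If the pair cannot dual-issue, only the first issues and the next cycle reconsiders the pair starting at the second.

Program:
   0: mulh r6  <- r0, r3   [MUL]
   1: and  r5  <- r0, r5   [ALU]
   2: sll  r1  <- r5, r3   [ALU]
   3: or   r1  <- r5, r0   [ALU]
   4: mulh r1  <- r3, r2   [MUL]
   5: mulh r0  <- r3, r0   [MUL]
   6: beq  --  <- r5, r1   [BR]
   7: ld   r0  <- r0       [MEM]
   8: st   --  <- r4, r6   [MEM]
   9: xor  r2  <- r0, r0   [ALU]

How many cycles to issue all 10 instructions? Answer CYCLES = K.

  cy0 -> i0/i1 (mulh and) 2-wide
  cy1 -> i2 (sll) WAW r1
  cy2 -> i3 (or) WAW r1
  cy3 -> i4 (mulh) no-port MUL/MUL
  cy4 -> i5 (mulh) no-port MUL/BR
  cy5 -> i6/i7 (beq ld) 2-wide
  cy6 -> i8/i9 (st xor) 2-wide

CYCLES = 7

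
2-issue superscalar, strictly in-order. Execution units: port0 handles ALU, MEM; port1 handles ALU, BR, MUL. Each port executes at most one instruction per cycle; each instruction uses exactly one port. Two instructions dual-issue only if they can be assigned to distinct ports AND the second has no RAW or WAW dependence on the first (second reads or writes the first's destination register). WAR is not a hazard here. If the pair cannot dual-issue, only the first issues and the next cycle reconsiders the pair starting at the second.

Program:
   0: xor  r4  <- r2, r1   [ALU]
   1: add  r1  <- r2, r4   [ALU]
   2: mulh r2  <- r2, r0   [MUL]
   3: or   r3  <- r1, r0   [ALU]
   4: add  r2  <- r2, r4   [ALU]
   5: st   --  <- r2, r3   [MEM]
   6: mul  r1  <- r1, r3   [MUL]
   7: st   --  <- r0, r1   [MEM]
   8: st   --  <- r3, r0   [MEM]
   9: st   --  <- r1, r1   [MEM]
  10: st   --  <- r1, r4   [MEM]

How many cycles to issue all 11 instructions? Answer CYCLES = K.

CYCLES = 8

#0 head=0: xor i0 RAW r4
#1 head=1: add mulh i1,i2 pair
#2 head=3: or add i3,i4 pair
#3 head=5: st mul i5,i6 pair
#4 head=7: st i7 no-port MEM/MEM
#5 head=8: st i8 no-port MEM/MEM
#6 head=9: st i9 no-port MEM/MEM
#7 head=10: st i10 tail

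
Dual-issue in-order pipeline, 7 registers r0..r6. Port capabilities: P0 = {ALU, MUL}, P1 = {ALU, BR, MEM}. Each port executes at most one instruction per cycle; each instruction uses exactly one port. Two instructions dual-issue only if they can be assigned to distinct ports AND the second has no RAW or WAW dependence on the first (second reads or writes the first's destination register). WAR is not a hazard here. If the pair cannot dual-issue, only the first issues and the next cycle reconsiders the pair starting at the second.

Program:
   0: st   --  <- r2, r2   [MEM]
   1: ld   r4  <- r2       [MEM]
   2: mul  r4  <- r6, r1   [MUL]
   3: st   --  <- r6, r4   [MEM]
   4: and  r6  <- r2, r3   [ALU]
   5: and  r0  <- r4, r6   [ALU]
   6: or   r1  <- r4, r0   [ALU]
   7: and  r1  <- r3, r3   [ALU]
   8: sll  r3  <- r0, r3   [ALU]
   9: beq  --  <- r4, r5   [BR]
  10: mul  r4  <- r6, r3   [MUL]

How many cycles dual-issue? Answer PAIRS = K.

PAIRS = 3

  cy0 -> i0 (st) no-port MEM/MEM
  cy1 -> i1 (ld) WAW r4
  cy2 -> i2 (mul) RAW r4
  cy3 -> i3&i4 (st/and) 2-wide
  cy4 -> i5 (and) RAW r0
  cy5 -> i6 (or) WAW r1
  cy6 -> i7&i8 (and/sll) 2-wide
  cy7 -> i9&i10 (beq/mul) 2-wide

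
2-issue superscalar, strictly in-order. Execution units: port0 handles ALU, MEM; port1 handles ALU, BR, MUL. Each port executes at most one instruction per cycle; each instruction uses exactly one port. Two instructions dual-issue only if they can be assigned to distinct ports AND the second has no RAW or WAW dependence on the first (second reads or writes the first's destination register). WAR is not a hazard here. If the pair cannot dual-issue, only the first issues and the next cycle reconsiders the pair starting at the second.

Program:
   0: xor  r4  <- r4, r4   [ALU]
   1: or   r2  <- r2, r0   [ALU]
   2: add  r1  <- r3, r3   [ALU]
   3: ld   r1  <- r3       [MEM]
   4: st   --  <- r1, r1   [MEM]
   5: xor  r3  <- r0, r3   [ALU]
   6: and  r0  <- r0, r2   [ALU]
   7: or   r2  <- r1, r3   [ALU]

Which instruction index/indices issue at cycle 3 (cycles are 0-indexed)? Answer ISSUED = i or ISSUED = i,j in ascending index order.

ISSUED = 4,5

  cy0 -> i0+i1 (xor.ALU+or.ALU) dual
  cy1 -> i2 (add.ALU) WAW r1
  cy2 -> i3 (ld.MEM) no-port MEM/MEM
  cy3 -> i4+i5 (st.MEM+xor.ALU) dual
  cy4 -> i6+i7 (and.ALU+or.ALU) dual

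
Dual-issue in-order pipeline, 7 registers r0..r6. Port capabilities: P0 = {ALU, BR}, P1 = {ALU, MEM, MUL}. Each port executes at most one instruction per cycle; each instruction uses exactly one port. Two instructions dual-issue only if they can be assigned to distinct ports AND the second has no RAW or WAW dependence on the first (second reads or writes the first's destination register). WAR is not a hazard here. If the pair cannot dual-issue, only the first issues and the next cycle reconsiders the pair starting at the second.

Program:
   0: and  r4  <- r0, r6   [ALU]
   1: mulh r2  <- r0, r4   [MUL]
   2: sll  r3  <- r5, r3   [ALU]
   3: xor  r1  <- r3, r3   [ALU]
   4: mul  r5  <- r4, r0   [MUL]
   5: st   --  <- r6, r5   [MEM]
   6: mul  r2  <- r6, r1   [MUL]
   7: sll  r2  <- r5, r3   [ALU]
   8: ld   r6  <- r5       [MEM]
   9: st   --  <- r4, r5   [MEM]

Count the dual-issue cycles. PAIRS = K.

0. and @i0  | RAW r4
1. mulh;sll @i1/i2  | dual
2. xor;mul @i3/i4  | dual
3. st @i5  | no-port MEM/MUL
4. mul @i6  | WAW r2
5. sll;ld @i7/i8  | dual
6. st @i9  | tail

PAIRS = 3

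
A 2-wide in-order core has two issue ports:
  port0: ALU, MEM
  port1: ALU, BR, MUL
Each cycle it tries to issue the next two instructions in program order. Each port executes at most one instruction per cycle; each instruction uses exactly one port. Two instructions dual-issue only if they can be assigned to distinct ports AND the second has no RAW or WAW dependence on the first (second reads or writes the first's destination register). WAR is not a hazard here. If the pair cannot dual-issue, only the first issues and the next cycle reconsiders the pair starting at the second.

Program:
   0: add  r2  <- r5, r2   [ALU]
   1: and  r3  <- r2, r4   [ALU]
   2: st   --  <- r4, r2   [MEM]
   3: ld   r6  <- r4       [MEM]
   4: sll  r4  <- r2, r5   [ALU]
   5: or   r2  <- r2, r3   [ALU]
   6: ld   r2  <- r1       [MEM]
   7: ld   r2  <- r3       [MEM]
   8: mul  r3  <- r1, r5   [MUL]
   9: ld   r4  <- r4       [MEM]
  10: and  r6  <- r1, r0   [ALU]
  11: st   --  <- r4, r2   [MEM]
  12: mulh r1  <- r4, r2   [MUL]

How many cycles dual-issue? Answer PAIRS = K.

PAIRS = 5

  cy0 -> i0 (add.ALU) RAW r2
  cy1 -> i1,i2 (and.ALU st.MEM) pair
  cy2 -> i3,i4 (ld.MEM sll.ALU) pair
  cy3 -> i5 (or.ALU) WAW r2
  cy4 -> i6 (ld.MEM) no-port MEM/MEM
  cy5 -> i7,i8 (ld.MEM mul.MUL) pair
  cy6 -> i9,i10 (ld.MEM and.ALU) pair
  cy7 -> i11,i12 (st.MEM mulh.MUL) pair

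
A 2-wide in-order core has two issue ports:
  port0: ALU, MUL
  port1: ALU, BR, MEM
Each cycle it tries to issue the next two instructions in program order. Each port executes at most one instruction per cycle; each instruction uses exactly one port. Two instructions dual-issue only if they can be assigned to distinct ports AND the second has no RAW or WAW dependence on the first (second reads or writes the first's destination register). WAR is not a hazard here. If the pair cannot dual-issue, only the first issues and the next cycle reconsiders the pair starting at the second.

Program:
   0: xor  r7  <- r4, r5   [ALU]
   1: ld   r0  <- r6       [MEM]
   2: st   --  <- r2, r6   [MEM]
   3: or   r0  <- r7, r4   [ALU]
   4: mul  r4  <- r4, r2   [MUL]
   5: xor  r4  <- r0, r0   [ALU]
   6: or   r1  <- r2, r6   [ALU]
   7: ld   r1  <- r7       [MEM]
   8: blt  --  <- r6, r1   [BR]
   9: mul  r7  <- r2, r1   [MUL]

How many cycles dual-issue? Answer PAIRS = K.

PAIRS = 4

0. xor.ALU+ld.MEM @i0/i1  | 2-wide
1. st.MEM+or.ALU @i2/i3  | 2-wide
2. mul.MUL @i4  | WAW r4
3. xor.ALU+or.ALU @i5/i6  | 2-wide
4. ld.MEM @i7  | no-port MEM/BR
5. blt.BR+mul.MUL @i8/i9  | 2-wide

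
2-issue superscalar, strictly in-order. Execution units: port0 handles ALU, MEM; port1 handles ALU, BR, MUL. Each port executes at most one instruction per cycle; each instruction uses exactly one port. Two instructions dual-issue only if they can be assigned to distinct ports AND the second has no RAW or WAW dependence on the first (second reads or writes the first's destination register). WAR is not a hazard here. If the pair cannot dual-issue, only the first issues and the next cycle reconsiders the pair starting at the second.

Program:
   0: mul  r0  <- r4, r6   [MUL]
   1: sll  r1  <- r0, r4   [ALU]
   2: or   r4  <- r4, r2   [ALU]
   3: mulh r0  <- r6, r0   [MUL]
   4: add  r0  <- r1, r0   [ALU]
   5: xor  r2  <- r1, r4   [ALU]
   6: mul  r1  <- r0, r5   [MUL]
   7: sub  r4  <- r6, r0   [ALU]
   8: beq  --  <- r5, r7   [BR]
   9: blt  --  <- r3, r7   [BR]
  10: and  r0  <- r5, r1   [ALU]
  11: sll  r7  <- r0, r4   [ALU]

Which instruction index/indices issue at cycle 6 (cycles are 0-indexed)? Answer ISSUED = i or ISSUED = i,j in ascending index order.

ISSUED = 9,10

t=0 i0:mul ; RAW r0
t=1 i1&i2:sll+or ; dual
t=2 i3:mulh ; RAW+WAW r0
t=3 i4&i5:add+xor ; dual
t=4 i6&i7:mul+sub ; dual
t=5 i8:beq ; no-port BR/BR
t=6 i9&i10:blt+and ; dual
t=7 i11:sll ; tail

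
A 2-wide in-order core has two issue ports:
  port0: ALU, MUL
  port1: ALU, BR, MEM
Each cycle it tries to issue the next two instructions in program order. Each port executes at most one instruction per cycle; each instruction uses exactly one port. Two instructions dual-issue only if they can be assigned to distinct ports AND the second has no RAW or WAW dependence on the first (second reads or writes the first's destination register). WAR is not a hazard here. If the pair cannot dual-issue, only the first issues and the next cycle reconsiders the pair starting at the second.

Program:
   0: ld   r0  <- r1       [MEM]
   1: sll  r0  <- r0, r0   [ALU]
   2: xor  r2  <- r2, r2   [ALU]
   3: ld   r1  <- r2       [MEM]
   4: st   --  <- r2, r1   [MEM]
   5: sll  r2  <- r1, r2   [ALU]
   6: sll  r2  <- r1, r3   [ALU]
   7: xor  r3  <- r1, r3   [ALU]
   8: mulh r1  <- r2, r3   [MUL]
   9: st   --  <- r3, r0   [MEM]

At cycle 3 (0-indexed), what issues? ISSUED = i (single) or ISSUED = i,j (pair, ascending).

c0: i0 ld  RAW+WAW r0
c1: i1&i2 sll+xor  pair
c2: i3 ld  no-port MEM/MEM
c3: i4&i5 st+sll  pair
c4: i6&i7 sll+xor  pair
c5: i8&i9 mulh+st  pair

ISSUED = 4,5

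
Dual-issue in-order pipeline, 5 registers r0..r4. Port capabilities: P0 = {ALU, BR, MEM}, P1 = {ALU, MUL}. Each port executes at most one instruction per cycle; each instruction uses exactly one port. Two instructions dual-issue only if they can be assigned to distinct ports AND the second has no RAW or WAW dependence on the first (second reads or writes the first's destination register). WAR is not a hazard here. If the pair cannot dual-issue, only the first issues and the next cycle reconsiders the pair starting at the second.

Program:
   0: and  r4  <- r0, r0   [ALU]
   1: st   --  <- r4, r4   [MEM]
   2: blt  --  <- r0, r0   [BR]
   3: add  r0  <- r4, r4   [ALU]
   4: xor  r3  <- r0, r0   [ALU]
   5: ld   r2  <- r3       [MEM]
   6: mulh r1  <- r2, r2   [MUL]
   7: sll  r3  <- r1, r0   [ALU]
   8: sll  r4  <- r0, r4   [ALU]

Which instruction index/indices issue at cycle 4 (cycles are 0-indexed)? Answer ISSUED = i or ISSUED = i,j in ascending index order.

ISSUED = 5

  cy0 -> i0 (and.ALU) RAW r4
  cy1 -> i1 (st.MEM) no-port MEM/BR
  cy2 -> i2,i3 (blt.BR;add.ALU) dual
  cy3 -> i4 (xor.ALU) RAW r3
  cy4 -> i5 (ld.MEM) RAW r2
  cy5 -> i6 (mulh.MUL) RAW r1
  cy6 -> i7,i8 (sll.ALU;sll.ALU) dual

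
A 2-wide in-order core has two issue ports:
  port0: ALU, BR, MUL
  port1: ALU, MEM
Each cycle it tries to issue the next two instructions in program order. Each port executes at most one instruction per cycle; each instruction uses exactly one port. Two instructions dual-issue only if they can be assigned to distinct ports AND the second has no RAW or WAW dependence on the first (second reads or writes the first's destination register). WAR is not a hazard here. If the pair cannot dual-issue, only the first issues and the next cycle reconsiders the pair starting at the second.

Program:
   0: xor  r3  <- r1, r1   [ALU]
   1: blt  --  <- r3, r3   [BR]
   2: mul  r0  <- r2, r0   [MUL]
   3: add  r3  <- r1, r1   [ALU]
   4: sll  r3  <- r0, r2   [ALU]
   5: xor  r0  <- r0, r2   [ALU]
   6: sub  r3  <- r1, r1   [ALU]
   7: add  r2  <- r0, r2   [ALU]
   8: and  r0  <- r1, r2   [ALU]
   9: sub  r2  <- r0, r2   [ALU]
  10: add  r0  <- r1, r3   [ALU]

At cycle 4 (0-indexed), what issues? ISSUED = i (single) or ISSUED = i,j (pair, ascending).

ISSUED = 6,7

c0: i0 xor.ALU  RAW r3
c1: i1 blt.BR  no-port BR/MUL
c2: i2+i3 mul.MUL add.ALU  2-wide
c3: i4+i5 sll.ALU xor.ALU  2-wide
c4: i6+i7 sub.ALU add.ALU  2-wide
c5: i8 and.ALU  RAW r0
c6: i9+i10 sub.ALU add.ALU  2-wide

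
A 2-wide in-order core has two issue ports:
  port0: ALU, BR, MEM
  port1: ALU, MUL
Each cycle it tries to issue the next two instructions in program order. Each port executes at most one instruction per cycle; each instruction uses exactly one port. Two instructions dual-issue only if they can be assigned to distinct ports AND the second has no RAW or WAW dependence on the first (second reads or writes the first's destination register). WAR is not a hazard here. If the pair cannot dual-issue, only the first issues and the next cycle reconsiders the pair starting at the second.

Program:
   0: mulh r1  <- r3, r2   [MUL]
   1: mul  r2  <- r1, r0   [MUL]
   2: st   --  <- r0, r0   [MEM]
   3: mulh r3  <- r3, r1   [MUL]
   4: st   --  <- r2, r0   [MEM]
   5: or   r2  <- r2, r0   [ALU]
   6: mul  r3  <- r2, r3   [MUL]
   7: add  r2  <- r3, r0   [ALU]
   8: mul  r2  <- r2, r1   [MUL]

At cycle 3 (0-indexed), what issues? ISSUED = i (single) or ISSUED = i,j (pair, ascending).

#0 head=0: mulh i0 no-port MUL/MUL
#1 head=1: mul;st i1/i2 2-wide
#2 head=3: mulh;st i3/i4 2-wide
#3 head=5: or i5 RAW r2
#4 head=6: mul i6 RAW r3
#5 head=7: add i7 RAW+WAW r2
#6 head=8: mul i8 tail

ISSUED = 5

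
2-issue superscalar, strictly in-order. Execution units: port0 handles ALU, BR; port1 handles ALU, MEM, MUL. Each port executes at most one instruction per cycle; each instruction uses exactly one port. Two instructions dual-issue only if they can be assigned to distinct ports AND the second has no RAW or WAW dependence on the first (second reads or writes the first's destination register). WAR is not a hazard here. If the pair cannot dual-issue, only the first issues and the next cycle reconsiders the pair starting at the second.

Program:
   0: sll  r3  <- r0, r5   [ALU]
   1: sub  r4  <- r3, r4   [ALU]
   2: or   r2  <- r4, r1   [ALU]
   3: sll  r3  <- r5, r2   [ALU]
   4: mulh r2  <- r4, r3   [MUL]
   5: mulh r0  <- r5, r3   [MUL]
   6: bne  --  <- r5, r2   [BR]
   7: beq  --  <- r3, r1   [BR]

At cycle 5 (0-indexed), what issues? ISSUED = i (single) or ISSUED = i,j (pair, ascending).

ISSUED = 5,6

0. sll.ALU @i0  | RAW r3
1. sub.ALU @i1  | RAW r4
2. or.ALU @i2  | RAW r2
3. sll.ALU @i3  | RAW r3
4. mulh.MUL @i4  | no-port MUL/MUL
5. mulh.MUL bne.BR @i5&i6  | pair
6. beq.BR @i7  | tail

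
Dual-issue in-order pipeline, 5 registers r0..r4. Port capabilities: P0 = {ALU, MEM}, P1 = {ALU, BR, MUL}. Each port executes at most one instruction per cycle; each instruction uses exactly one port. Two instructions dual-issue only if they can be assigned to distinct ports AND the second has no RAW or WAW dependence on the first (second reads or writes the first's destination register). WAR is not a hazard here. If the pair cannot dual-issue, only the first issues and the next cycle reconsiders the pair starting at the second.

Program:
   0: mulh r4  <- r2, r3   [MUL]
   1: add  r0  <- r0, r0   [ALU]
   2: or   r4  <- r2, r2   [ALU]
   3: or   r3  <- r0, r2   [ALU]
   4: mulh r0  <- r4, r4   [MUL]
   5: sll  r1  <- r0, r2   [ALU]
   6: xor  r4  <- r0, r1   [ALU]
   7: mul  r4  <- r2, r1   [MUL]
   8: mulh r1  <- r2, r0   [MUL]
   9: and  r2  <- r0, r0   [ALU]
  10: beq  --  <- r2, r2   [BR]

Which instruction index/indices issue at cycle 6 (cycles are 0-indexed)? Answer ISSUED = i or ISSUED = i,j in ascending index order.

t=0 i0+i1:mulh.MUL/add.ALU ; 2-wide
t=1 i2+i3:or.ALU/or.ALU ; 2-wide
t=2 i4:mulh.MUL ; RAW r0
t=3 i5:sll.ALU ; RAW r1
t=4 i6:xor.ALU ; WAW r4
t=5 i7:mul.MUL ; no-port MUL/MUL
t=6 i8+i9:mulh.MUL/and.ALU ; 2-wide
t=7 i10:beq.BR ; tail

ISSUED = 8,9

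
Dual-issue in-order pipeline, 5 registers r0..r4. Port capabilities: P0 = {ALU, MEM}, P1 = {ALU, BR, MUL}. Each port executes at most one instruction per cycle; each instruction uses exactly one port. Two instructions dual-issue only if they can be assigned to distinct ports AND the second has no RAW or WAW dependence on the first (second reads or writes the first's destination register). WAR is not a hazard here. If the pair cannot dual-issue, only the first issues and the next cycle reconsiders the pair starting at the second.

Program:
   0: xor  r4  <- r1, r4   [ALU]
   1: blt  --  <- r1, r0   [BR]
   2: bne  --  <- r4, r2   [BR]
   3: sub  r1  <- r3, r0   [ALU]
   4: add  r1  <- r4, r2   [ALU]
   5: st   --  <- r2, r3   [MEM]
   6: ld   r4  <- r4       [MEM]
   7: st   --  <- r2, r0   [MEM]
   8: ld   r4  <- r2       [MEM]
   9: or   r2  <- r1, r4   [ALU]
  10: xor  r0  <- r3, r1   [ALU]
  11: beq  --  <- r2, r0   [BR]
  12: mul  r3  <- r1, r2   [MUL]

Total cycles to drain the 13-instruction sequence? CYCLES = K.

#0 head=0: xor.ALU/blt.BR i0/i1 2-wide
#1 head=2: bne.BR/sub.ALU i2/i3 2-wide
#2 head=4: add.ALU/st.MEM i4/i5 2-wide
#3 head=6: ld.MEM i6 no-port MEM/MEM
#4 head=7: st.MEM i7 no-port MEM/MEM
#5 head=8: ld.MEM i8 RAW r4
#6 head=9: or.ALU/xor.ALU i9/i10 2-wide
#7 head=11: beq.BR i11 no-port BR/MUL
#8 head=12: mul.MUL i12 tail

CYCLES = 9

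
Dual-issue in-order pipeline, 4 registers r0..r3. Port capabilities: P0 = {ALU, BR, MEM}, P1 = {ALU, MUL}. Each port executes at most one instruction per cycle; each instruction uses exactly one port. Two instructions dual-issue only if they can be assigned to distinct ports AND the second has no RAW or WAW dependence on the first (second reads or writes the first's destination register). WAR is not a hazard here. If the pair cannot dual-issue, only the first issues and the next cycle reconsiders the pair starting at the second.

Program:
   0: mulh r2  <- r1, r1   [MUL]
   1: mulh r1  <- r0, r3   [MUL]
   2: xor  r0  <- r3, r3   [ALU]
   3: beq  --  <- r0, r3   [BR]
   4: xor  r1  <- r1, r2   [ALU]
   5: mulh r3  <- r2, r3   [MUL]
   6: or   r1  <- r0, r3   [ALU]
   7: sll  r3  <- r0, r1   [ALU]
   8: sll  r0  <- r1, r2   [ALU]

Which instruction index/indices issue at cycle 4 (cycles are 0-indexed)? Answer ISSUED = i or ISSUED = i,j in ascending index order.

ISSUED = 6

#0 head=0: mulh.MUL i0 no-port MUL/MUL
#1 head=1: mulh.MUL xor.ALU i1&i2 2-wide
#2 head=3: beq.BR xor.ALU i3&i4 2-wide
#3 head=5: mulh.MUL i5 RAW r3
#4 head=6: or.ALU i6 RAW r1
#5 head=7: sll.ALU sll.ALU i7&i8 2-wide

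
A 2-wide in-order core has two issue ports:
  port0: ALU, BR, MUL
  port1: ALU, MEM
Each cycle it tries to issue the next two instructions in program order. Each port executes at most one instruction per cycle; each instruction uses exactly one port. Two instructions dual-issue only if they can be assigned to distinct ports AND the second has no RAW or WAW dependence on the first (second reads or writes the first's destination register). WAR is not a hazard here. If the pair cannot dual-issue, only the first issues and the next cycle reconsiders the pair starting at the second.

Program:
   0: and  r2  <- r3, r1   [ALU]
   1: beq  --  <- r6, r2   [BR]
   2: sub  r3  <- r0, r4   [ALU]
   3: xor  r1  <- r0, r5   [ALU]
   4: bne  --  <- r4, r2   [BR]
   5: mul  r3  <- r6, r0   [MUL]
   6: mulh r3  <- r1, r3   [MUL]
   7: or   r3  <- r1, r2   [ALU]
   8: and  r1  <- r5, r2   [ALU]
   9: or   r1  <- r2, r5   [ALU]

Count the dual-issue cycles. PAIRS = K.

0. and.ALU @i0  | RAW r2
1. beq.BR sub.ALU @i1+i2  | pair
2. xor.ALU bne.BR @i3+i4  | pair
3. mul.MUL @i5  | no-port MUL/MUL
4. mulh.MUL @i6  | WAW r3
5. or.ALU and.ALU @i7+i8  | pair
6. or.ALU @i9  | tail

PAIRS = 3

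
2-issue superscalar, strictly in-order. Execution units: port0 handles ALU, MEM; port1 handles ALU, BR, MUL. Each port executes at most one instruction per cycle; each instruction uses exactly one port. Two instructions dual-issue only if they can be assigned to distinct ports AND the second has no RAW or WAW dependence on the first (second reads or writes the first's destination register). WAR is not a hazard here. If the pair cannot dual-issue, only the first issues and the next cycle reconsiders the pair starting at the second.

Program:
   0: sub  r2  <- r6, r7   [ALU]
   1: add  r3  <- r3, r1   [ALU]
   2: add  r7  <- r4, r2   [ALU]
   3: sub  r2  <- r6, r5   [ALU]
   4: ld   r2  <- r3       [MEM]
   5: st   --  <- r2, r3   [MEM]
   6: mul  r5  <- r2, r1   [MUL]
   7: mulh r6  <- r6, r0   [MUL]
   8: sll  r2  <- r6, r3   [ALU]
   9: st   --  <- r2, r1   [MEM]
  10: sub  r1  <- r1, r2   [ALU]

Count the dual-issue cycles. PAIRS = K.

[0] i0&i1  sub;add  -- dual
[1] i2&i3  add;sub  -- dual
[2] i4  ld  -- no-port MEM/MEM
[3] i5&i6  st;mul  -- dual
[4] i7  mulh  -- RAW r6
[5] i8  sll  -- RAW r2
[6] i9&i10  st;sub  -- dual

PAIRS = 4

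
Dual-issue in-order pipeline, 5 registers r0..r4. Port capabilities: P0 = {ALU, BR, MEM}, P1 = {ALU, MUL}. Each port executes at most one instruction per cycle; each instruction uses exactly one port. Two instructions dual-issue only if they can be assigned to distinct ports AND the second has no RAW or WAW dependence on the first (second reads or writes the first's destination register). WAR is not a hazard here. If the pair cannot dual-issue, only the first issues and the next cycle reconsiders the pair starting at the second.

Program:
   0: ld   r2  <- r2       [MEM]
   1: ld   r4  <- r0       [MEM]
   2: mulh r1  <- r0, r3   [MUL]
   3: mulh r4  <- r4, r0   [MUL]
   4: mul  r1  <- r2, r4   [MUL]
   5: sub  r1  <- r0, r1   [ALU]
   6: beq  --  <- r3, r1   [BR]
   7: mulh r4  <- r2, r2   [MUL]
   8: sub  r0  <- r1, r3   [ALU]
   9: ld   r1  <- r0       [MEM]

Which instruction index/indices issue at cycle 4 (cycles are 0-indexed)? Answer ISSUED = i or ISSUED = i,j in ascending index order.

#0 head=0: ld i0 no-port MEM/MEM
#1 head=1: ld/mulh i1+i2 2-wide
#2 head=3: mulh i3 no-port MUL/MUL
#3 head=4: mul i4 RAW+WAW r1
#4 head=5: sub i5 RAW r1
#5 head=6: beq/mulh i6+i7 2-wide
#6 head=8: sub i8 RAW r0
#7 head=9: ld i9 tail

ISSUED = 5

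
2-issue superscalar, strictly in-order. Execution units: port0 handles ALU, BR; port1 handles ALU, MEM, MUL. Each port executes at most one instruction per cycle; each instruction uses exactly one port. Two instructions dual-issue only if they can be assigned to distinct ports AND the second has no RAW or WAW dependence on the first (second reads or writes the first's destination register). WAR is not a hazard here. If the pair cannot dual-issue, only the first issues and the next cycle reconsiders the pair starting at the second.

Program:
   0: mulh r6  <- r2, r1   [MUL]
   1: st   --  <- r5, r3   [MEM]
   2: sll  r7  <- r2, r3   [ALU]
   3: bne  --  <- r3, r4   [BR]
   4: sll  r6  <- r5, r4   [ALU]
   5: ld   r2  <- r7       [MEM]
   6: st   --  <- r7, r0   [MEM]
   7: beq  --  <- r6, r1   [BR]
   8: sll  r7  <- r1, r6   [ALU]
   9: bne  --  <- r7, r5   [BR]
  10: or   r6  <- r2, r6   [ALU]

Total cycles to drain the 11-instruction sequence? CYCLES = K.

#0 head=0: mulh i0 no-port MUL/MEM
#1 head=1: st;sll i1,i2 dual
#2 head=3: bne;sll i3,i4 dual
#3 head=5: ld i5 no-port MEM/MEM
#4 head=6: st;beq i6,i7 dual
#5 head=8: sll i8 RAW r7
#6 head=9: bne;or i9,i10 dual

CYCLES = 7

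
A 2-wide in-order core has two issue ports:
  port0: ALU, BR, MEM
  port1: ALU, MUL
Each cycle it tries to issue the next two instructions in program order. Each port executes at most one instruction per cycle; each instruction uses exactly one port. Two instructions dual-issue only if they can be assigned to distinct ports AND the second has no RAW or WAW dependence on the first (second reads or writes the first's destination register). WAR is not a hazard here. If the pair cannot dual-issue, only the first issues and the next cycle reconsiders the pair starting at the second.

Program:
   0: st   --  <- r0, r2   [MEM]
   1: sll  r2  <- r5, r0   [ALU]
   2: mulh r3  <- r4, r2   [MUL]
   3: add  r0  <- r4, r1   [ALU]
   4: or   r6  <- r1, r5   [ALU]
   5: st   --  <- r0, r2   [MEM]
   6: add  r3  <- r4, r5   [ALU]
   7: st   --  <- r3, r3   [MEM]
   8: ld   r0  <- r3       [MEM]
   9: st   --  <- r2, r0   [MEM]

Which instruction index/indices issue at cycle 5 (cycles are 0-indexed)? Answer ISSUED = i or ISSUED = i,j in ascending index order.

ISSUED = 8

c0: i0&i1 st/sll  dual
c1: i2&i3 mulh/add  dual
c2: i4&i5 or/st  dual
c3: i6 add  RAW r3
c4: i7 st  no-port MEM/MEM
c5: i8 ld  no-port MEM/MEM
c6: i9 st  tail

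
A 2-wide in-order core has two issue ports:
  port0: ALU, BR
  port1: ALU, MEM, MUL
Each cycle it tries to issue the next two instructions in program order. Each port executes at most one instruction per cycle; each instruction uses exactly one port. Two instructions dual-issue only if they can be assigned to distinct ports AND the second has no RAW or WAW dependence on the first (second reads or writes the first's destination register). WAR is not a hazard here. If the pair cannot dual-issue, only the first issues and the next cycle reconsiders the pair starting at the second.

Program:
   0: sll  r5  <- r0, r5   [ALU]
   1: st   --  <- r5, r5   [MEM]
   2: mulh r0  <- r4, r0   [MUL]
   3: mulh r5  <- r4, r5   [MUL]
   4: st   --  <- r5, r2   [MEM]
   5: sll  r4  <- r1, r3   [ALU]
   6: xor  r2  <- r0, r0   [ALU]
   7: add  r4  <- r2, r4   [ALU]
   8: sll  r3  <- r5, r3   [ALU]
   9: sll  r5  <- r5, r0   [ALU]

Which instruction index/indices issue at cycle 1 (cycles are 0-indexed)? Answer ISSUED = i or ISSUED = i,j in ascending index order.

ISSUED = 1

c0: i0 sll.ALU  RAW r5
c1: i1 st.MEM  no-port MEM/MUL
c2: i2 mulh.MUL  no-port MUL/MUL
c3: i3 mulh.MUL  no-port MUL/MEM
c4: i4+i5 st.MEM+sll.ALU  dual
c5: i6 xor.ALU  RAW r2
c6: i7+i8 add.ALU+sll.ALU  dual
c7: i9 sll.ALU  tail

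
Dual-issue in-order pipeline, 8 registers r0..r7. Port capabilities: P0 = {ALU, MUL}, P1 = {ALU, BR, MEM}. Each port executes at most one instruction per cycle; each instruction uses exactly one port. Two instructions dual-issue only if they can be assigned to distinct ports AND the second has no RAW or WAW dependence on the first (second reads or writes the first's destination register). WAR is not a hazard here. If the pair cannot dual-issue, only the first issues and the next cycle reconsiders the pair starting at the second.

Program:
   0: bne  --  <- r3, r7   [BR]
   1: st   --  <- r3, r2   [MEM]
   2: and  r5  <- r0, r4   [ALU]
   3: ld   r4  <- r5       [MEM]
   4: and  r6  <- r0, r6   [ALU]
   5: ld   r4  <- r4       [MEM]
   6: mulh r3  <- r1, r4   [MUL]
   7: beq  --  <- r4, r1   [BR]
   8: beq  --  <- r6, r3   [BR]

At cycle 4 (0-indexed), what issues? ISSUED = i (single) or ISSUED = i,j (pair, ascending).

t=0 i0:bne ; no-port BR/MEM
t=1 i1/i2:st+and ; 2-wide
t=2 i3/i4:ld+and ; 2-wide
t=3 i5:ld ; RAW r4
t=4 i6/i7:mulh+beq ; 2-wide
t=5 i8:beq ; tail

ISSUED = 6,7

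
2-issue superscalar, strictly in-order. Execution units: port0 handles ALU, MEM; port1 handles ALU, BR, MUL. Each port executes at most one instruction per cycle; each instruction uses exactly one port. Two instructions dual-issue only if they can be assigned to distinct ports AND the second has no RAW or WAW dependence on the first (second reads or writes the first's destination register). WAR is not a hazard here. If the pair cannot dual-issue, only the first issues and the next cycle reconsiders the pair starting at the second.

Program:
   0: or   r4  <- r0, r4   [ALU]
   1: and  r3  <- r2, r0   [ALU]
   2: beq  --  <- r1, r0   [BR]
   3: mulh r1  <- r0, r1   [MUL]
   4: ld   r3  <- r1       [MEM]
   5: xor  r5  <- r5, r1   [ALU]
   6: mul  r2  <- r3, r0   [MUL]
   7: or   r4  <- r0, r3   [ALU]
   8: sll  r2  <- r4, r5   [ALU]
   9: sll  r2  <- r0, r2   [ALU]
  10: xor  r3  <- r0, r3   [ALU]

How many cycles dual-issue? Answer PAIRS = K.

#0 head=0: or and i0&i1 2-wide
#1 head=2: beq i2 no-port BR/MUL
#2 head=3: mulh i3 RAW r1
#3 head=4: ld xor i4&i5 2-wide
#4 head=6: mul or i6&i7 2-wide
#5 head=8: sll i8 RAW+WAW r2
#6 head=9: sll xor i9&i10 2-wide

PAIRS = 4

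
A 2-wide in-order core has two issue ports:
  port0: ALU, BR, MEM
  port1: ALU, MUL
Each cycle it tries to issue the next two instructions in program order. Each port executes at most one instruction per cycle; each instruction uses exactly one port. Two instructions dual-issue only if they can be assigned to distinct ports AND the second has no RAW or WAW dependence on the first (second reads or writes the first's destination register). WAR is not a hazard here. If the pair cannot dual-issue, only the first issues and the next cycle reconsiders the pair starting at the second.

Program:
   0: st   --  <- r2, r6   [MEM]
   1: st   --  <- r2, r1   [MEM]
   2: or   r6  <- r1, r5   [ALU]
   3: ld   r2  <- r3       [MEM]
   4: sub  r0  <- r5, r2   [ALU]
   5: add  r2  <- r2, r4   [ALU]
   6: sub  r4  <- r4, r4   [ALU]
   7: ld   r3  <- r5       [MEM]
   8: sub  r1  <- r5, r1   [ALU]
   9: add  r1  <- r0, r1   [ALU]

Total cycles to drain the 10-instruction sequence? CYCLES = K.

t=0 i0:st ; no-port MEM/MEM
t=1 i1/i2:st or ; dual
t=2 i3:ld ; RAW r2
t=3 i4/i5:sub add ; dual
t=4 i6/i7:sub ld ; dual
t=5 i8:sub ; RAW+WAW r1
t=6 i9:add ; tail

CYCLES = 7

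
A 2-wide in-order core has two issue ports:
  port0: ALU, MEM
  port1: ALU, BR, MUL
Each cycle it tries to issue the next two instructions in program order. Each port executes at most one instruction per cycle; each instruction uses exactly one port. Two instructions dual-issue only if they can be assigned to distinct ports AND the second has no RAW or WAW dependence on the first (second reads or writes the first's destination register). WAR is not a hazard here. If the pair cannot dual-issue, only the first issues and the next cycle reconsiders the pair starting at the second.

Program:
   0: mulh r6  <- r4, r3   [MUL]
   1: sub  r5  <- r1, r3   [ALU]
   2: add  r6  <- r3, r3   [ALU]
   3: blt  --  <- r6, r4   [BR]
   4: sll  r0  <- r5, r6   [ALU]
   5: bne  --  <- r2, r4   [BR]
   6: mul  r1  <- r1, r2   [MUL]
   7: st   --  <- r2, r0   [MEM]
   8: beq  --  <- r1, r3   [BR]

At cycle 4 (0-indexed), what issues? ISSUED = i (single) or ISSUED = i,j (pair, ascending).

ISSUED = 6,7

[0] i0/i1  mulh.MUL sub.ALU  -- pair
[1] i2  add.ALU  -- RAW r6
[2] i3/i4  blt.BR sll.ALU  -- pair
[3] i5  bne.BR  -- no-port BR/MUL
[4] i6/i7  mul.MUL st.MEM  -- pair
[5] i8  beq.BR  -- tail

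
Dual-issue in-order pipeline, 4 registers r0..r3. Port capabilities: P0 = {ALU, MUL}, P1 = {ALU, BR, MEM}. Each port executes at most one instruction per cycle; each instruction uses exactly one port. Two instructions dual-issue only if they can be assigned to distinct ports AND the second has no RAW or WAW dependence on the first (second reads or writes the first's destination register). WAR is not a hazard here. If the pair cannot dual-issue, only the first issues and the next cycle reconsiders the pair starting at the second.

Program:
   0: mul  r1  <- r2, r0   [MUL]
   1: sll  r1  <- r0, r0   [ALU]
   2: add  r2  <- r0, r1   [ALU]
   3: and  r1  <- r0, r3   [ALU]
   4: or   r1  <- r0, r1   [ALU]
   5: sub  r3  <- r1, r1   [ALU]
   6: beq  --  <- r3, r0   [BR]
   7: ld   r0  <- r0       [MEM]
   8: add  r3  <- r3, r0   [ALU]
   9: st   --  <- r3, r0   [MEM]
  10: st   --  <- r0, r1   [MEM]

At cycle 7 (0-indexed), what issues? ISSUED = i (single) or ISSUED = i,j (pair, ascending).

t=0 i0:mul.MUL ; WAW r1
t=1 i1:sll.ALU ; RAW r1
t=2 i2,i3:add.ALU and.ALU ; pair
t=3 i4:or.ALU ; RAW r1
t=4 i5:sub.ALU ; RAW r3
t=5 i6:beq.BR ; no-port BR/MEM
t=6 i7:ld.MEM ; RAW r0
t=7 i8:add.ALU ; RAW r3
t=8 i9:st.MEM ; no-port MEM/MEM
t=9 i10:st.MEM ; tail

ISSUED = 8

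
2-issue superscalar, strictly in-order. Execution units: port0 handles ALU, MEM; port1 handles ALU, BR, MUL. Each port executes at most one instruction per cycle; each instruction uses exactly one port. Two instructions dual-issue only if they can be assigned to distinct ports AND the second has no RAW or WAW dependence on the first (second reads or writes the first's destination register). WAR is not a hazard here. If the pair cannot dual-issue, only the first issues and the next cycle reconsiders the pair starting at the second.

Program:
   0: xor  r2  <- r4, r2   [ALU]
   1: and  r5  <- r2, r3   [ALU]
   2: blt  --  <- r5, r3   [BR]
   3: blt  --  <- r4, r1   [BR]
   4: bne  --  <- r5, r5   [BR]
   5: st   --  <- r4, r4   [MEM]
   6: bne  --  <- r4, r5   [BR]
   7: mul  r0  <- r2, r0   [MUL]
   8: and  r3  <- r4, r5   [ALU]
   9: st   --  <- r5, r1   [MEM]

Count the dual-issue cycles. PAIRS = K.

PAIRS = 2

[0] i0  xor.ALU  -- RAW r2
[1] i1  and.ALU  -- RAW r5
[2] i2  blt.BR  -- no-port BR/BR
[3] i3  blt.BR  -- no-port BR/BR
[4] i4/i5  bne.BR;st.MEM  -- 2-wide
[5] i6  bne.BR  -- no-port BR/MUL
[6] i7/i8  mul.MUL;and.ALU  -- 2-wide
[7] i9  st.MEM  -- tail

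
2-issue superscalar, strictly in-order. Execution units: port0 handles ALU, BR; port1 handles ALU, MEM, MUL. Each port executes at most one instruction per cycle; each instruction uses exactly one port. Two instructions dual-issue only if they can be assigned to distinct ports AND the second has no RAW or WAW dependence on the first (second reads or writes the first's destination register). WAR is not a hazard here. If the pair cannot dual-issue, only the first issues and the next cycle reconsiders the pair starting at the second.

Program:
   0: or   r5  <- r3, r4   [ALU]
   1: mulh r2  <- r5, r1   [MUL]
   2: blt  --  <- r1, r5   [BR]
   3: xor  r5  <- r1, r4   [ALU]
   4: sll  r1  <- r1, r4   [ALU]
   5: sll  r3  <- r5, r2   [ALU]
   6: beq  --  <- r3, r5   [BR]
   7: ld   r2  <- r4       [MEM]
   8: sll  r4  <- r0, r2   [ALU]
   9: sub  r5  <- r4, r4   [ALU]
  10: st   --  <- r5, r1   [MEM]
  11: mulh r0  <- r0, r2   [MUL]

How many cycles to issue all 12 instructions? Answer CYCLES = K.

#0 head=0: or.ALU i0 RAW r5
#1 head=1: mulh.MUL+blt.BR i1,i2 dual
#2 head=3: xor.ALU+sll.ALU i3,i4 dual
#3 head=5: sll.ALU i5 RAW r3
#4 head=6: beq.BR+ld.MEM i6,i7 dual
#5 head=8: sll.ALU i8 RAW r4
#6 head=9: sub.ALU i9 RAW r5
#7 head=10: st.MEM i10 no-port MEM/MUL
#8 head=11: mulh.MUL i11 tail

CYCLES = 9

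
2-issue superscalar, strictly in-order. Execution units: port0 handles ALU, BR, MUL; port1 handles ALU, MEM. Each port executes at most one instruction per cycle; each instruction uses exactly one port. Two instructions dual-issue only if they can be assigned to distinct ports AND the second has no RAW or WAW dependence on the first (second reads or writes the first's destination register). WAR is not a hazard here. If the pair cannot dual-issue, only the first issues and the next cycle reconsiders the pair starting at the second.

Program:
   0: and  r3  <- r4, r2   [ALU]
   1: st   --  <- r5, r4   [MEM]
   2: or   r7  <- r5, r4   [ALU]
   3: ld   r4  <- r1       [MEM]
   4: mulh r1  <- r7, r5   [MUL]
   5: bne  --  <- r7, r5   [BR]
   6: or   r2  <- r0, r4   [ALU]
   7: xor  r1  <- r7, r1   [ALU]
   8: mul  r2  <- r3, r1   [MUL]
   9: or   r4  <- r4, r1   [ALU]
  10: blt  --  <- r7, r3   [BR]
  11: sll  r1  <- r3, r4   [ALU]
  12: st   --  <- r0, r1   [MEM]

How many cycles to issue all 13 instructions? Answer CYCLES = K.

  cy0 -> i0+i1 (and st) pair
  cy1 -> i2+i3 (or ld) pair
  cy2 -> i4 (mulh) no-port MUL/BR
  cy3 -> i5+i6 (bne or) pair
  cy4 -> i7 (xor) RAW r1
  cy5 -> i8+i9 (mul or) pair
  cy6 -> i10+i11 (blt sll) pair
  cy7 -> i12 (st) tail

CYCLES = 8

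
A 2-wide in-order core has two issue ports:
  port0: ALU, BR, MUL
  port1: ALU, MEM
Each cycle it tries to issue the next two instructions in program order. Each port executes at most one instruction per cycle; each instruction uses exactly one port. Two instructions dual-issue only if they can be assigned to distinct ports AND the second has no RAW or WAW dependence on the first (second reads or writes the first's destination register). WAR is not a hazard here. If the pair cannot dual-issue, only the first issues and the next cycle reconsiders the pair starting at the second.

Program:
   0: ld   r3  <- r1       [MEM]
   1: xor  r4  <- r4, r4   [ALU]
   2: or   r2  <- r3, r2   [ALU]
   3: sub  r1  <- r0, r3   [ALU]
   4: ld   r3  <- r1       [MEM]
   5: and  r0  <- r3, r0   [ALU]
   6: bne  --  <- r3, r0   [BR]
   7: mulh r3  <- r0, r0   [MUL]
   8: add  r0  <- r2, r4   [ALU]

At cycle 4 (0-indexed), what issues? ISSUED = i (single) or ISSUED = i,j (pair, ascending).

[0] i0+i1  ld;xor  -- pair
[1] i2+i3  or;sub  -- pair
[2] i4  ld  -- RAW r3
[3] i5  and  -- RAW r0
[4] i6  bne  -- no-port BR/MUL
[5] i7+i8  mulh;add  -- pair

ISSUED = 6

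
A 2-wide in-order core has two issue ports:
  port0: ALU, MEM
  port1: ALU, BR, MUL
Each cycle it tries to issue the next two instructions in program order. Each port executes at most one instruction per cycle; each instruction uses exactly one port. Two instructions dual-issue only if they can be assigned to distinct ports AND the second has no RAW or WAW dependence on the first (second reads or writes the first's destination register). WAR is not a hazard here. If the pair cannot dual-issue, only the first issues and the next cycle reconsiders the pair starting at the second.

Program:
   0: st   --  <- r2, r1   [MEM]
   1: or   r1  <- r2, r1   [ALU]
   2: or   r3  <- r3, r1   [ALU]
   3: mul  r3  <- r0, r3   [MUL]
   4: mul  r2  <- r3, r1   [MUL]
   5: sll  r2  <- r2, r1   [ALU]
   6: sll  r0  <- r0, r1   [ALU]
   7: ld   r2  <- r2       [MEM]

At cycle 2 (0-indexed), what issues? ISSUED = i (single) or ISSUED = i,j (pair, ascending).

ISSUED = 3

#0 head=0: st;or i0,i1 dual
#1 head=2: or i2 RAW+WAW r3
#2 head=3: mul i3 no-port MUL/MUL
#3 head=4: mul i4 RAW+WAW r2
#4 head=5: sll;sll i5,i6 dual
#5 head=7: ld i7 tail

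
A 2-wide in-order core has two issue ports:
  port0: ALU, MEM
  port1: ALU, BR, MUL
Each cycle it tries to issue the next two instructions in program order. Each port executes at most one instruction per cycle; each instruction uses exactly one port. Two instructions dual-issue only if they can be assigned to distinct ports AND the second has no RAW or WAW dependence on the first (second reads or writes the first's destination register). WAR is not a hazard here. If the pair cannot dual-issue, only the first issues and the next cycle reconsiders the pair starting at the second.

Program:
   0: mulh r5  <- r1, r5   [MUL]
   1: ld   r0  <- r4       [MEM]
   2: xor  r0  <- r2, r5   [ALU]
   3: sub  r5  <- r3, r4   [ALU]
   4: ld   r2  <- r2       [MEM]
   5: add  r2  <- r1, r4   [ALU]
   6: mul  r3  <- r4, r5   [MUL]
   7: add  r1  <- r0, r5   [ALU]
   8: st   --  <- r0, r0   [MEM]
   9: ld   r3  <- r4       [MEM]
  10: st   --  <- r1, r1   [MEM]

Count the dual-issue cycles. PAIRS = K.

PAIRS = 4

  cy0 -> i0/i1 (mulh.MUL ld.MEM) 2-wide
  cy1 -> i2/i3 (xor.ALU sub.ALU) 2-wide
  cy2 -> i4 (ld.MEM) WAW r2
  cy3 -> i5/i6 (add.ALU mul.MUL) 2-wide
  cy4 -> i7/i8 (add.ALU st.MEM) 2-wide
  cy5 -> i9 (ld.MEM) no-port MEM/MEM
  cy6 -> i10 (st.MEM) tail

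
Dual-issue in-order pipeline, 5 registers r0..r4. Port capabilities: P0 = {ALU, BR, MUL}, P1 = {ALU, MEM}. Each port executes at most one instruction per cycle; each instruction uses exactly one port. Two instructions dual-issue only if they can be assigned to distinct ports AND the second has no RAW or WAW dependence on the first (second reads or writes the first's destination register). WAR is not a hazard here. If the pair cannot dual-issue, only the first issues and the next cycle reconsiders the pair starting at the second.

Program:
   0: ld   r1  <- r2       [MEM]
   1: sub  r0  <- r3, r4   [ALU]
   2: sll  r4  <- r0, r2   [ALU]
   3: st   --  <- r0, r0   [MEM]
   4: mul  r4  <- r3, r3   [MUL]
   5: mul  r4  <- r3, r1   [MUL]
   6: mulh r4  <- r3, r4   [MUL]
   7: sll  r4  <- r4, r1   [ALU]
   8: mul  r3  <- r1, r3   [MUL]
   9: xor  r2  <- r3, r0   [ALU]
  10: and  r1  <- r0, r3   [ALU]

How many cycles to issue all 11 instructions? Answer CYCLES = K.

CYCLES = 7

t=0 i0&i1:ld.MEM;sub.ALU ; pair
t=1 i2&i3:sll.ALU;st.MEM ; pair
t=2 i4:mul.MUL ; no-port MUL/MUL
t=3 i5:mul.MUL ; no-port MUL/MUL
t=4 i6:mulh.MUL ; RAW+WAW r4
t=5 i7&i8:sll.ALU;mul.MUL ; pair
t=6 i9&i10:xor.ALU;and.ALU ; pair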